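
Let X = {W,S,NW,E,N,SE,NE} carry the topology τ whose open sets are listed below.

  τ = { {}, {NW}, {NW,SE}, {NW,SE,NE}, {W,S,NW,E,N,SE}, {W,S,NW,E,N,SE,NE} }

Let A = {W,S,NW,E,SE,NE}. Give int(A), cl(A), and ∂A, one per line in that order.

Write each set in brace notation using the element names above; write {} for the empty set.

opens ⊆ A: {}, {NW}, {NW,SE}, {NW,SE,NE}; union → int = {NW,SE,NE}
complement {N}; its interior {}; cl(A) = X∖{} = {W,S,NW,E,N,SE,NE}
boundary = {W,S,NW,E,N,SE,NE} ∖ {NW,SE,NE} = {W,S,E,N}

int(A) = {NW,SE,NE}
cl(A)  = {W,S,NW,E,N,SE,NE}
∂A     = {W,S,E,N}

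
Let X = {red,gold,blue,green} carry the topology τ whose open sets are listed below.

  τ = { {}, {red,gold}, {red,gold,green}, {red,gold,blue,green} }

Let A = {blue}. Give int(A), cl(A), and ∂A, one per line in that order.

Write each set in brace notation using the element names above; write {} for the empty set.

int(A) = {}
cl(A)  = {blue}
∂A     = {blue}

interior: largest open inside A is {} (from {})
cl via duality: int({red,gold,green}) = {red,gold,green}, so X∖{red,gold,green} = {blue}
cl∖int = {blue}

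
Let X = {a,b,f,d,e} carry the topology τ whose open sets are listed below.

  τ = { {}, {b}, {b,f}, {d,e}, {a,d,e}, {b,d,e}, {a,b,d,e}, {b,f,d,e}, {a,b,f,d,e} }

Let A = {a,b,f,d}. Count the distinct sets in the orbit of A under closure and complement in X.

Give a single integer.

complement {e}; its interior {}; cl(A) = X∖{} = {a,b,f,d,e}
With k = closure, c = complement:
  1. A     = {a,b,f,d}
  2. kA    = {a,b,f,d,e}
  3. cA    = {e}
  4. ckA   = {}
  5. kcA   = {a,d,e}
  6. ckcA  = {b,f}
k, c of each give nothing new

6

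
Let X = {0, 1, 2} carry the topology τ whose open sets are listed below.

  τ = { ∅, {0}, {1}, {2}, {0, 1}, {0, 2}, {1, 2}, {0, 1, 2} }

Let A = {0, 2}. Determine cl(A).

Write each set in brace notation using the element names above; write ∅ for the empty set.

complement {1}; its interior {1}; cl(A) = X∖{1} = {0, 2}

{0, 2}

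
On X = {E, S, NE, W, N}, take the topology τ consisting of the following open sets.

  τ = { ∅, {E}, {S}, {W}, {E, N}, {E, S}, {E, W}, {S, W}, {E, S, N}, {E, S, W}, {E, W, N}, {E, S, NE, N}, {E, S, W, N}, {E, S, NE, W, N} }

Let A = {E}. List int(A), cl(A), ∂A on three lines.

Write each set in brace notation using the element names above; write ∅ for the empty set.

open subsets of A: ∅, {E}; so int(A) = {E}
closure: X∖int(X∖A) = X∖{S, W} = {E, NE, N}
∂A = {E, NE, N} minus {E} = {NE, N}

int(A) = {E}
cl(A)  = {E, NE, N}
∂A     = {NE, N}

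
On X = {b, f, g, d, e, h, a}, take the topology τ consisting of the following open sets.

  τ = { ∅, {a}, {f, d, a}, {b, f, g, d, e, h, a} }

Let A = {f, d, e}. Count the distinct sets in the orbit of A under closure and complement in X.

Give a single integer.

6

closure: X∖int(X∖A) = X∖{a} = {b, f, g, d, e, h}
Let k=closure and c=complement:
  1. A     = {f, d, e}
  2. kA    = {b, f, g, d, e, h}
  3. cA    = {b, g, h, a}
  4. ckA   = {a}
  5. kcA   = {b, f, g, d, e, h, a}
  6. ckcA  = ∅
— saturated at 6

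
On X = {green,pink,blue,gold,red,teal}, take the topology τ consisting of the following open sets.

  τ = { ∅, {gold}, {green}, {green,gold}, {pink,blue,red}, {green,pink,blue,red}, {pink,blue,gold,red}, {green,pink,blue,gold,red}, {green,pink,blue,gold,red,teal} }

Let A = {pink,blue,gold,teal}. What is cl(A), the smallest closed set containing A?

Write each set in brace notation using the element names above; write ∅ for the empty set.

{pink,blue,gold,red,teal}

complement {green,red}; its interior {green}; cl(A) = X∖{green} = {pink,blue,gold,red,teal}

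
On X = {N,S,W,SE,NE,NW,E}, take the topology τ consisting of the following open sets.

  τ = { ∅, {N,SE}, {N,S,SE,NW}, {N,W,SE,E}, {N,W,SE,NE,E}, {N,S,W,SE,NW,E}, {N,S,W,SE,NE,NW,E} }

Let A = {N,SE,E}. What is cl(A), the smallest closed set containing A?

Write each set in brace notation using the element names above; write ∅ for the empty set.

{N,S,W,SE,NE,NW,E}

complement {S,W,NE,NW}; its interior ∅; cl(A) = X∖∅ = {N,S,W,SE,NE,NW,E}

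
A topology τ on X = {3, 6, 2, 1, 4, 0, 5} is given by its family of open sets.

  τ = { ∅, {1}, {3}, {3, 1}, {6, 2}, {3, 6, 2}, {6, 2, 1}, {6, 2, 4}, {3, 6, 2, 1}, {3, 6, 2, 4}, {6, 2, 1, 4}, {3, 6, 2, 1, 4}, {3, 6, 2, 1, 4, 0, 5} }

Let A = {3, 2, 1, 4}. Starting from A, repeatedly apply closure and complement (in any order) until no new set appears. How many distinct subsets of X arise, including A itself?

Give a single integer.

complement {6, 0, 5}; its interior ∅; cl(A) = X∖∅ = {3, 6, 2, 1, 4, 0, 5}
With k = closure, c = complement:
  1. A     = {3, 2, 1, 4}
  2. kA    = {3, 6, 2, 1, 4, 0, 5}
  3. cA    = {6, 0, 5}
  4. ckA   = ∅
  5. kcA   = {6, 2, 4, 0, 5}
  6. ckcA  = {3, 1}
  7. kckcA = {3, 1, 0, 5}
  8. ckckcA = {6, 2, 4}
k, c of each give nothing new

8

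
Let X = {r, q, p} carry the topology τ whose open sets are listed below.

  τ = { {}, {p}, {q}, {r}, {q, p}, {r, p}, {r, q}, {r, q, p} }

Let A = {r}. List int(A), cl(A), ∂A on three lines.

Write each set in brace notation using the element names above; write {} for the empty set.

int(A) = {r}
cl(A)  = {r}
∂A     = {}

opens ⊆ A: {}, {r}; union → int = {r}
complement {q, p}; its interior {q, p}; cl(A) = X∖{q, p} = {r}
boundary = {r} ∖ {r} = {}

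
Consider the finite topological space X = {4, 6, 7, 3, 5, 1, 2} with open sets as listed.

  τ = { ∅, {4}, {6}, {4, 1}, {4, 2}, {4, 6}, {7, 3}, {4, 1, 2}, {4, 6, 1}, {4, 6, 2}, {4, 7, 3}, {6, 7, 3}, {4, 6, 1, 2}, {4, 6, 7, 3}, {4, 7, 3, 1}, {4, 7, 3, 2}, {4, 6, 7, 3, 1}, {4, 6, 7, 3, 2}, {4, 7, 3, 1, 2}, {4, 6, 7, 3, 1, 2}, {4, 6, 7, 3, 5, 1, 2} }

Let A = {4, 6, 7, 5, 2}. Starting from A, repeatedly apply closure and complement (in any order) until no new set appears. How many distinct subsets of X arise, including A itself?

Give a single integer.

complement {3, 1}; its interior ∅; cl(A) = X∖∅ = {4, 6, 7, 3, 5, 1, 2}
With k = closure, c = complement:
  1. A     = {4, 6, 7, 5, 2}
  2. kA    = {4, 6, 7, 3, 5, 1, 2}
  3. cA    = {3, 1}
  4. ckA   = ∅
  5. kcA   = {7, 3, 5, 1}
  6. ckcA  = {4, 6, 2}
  7. kckcA = {4, 6, 5, 1, 2}
  8. ckckcA = {7, 3}
  9. kckckcA = {7, 3, 5}
  10. ckckckcA = {4, 6, 1, 2}
k, c of each give nothing new

10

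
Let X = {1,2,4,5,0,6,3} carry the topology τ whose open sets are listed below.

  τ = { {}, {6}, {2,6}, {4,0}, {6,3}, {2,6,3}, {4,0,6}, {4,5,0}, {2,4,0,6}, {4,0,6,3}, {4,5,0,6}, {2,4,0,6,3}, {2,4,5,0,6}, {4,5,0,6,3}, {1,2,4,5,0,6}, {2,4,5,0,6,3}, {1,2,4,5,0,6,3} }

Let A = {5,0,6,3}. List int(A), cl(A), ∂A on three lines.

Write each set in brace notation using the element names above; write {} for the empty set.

int(A) = {6,3}
cl(A)  = {1,2,4,5,0,6,3}
∂A     = {1,2,4,5,0}

open subsets of A: {}, {6}, {6,3}; so int(A) = {6,3}
closure: X∖int(X∖A) = X∖{} = {1,2,4,5,0,6,3}
∂A = {1,2,4,5,0,6,3} minus {6,3} = {1,2,4,5,0}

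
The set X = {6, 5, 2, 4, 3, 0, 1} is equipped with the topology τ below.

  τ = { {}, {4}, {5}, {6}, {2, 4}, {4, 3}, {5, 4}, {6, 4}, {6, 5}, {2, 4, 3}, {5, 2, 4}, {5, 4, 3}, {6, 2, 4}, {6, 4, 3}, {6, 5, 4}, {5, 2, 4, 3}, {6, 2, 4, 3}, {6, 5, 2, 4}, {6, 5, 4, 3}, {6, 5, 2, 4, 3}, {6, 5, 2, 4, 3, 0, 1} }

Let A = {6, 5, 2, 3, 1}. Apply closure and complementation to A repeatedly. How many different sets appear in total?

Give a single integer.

X∖A={4, 0}, int(X∖A)={4}, hence cl(A)={6, 5, 2, 3, 0, 1}
Orbit (k=closure, c=complement):
  1. A     = {6, 5, 2, 3, 1}
  2. kA    = {6, 5, 2, 3, 0, 1}
  3. cA    = {4, 0}
  4. ckA   = {4}
  5. kcA   = {2, 4, 3, 0, 1}
  6. ckcA  = {6, 5}
  7. kckcA = {6, 5, 0, 1}
  8. ckckcA = {2, 4, 3}
(closed under both — stop)

8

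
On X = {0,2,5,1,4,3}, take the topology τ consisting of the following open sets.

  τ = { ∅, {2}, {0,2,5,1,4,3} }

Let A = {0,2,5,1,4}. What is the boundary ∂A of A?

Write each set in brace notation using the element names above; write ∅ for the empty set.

open subsets of A: ∅, {2}; so int(A) = {2}
closure: X∖int(X∖A) = X∖∅ = {0,2,5,1,4,3}
∂A = {0,2,5,1,4,3} minus {2} = {0,5,1,4,3}

{0,5,1,4,3}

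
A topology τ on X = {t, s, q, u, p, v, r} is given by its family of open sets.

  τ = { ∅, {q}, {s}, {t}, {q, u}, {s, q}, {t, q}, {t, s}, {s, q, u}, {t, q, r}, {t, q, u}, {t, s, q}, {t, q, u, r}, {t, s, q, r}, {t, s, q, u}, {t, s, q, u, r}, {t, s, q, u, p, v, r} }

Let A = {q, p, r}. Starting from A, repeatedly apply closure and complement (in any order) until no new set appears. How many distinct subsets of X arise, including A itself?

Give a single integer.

8

X∖A={t, s, u, v}, int(X∖A)={t, s}, hence cl(A)={q, u, p, v, r}
Orbit (k=closure, c=complement):
  1. A     = {q, p, r}
  2. kA    = {q, u, p, v, r}
  3. cA    = {t, s, u, v}
  4. ckA   = {t, s}
  5. kcA   = {t, s, u, p, v, r}
  6. kckA  = {t, s, p, v, r}
  7. ckcA  = {q}
  8. ckckA = {q, u}
(closed under both — stop)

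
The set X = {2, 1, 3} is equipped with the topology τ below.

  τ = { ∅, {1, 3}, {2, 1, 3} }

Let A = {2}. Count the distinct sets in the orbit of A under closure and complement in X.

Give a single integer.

cl via duality: int({1, 3}) = {1, 3}, so X∖{1, 3} = {2}
Write k for closure, c for complement:
  1. A     = {2}
  2. cA    = {1, 3}
  3. kcA   = {2, 1, 3}
  4. ckcA  = ∅
applying k or c yields no new set

4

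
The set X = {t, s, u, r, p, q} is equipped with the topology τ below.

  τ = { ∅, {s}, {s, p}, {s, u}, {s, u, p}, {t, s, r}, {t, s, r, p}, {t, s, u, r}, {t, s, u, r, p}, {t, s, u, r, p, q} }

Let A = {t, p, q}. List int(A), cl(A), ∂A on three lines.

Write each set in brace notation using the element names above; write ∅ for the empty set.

opens ⊆ A: ∅; union → int = ∅
complement {s, u, r}; its interior {s, u}; cl(A) = X∖{s, u} = {t, r, p, q}
boundary = {t, r, p, q} ∖ ∅ = {t, r, p, q}

int(A) = ∅
cl(A)  = {t, r, p, q}
∂A     = {t, r, p, q}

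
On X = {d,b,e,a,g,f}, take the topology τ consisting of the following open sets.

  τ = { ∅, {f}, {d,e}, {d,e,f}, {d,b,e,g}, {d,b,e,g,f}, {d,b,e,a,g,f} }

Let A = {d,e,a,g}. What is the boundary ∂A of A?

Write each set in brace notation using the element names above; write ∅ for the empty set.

{b,a,g}

open subsets of A: ∅, {d,e}; so int(A) = {d,e}
closure: X∖int(X∖A) = X∖{f} = {d,b,e,a,g}
∂A = {d,b,e,a,g} minus {d,e} = {b,a,g}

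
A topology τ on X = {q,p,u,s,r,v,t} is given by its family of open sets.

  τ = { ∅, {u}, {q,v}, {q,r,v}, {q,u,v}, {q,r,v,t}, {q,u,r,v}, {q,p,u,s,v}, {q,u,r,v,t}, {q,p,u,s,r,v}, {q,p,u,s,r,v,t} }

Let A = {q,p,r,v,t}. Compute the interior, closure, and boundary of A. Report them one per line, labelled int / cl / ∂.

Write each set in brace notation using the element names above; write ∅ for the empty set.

int(A) = {q,r,v,t}
cl(A)  = {q,p,s,r,v,t}
∂A     = {p,s}

open subsets of A: ∅, {q,v}, {q,r,v}, {q,r,v,t}; so int(A) = {q,r,v,t}
closure: X∖int(X∖A) = X∖{u} = {q,p,s,r,v,t}
∂A = {q,p,s,r,v,t} minus {q,r,v,t} = {p,s}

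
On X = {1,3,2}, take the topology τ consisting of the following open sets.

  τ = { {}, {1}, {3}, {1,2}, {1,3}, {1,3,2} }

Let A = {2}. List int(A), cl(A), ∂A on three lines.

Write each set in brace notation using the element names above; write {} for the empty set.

opens ⊆ A: {}; union → int = {}
complement {1,3}; its interior {1,3}; cl(A) = X∖{1,3} = {2}
boundary = {2} ∖ {} = {2}

int(A) = {}
cl(A)  = {2}
∂A     = {2}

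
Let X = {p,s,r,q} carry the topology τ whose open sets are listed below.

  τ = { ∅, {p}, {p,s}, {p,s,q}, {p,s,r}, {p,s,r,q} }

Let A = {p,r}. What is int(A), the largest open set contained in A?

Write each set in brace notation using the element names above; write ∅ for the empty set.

open subsets of A: ∅, {p}; so int(A) = {p}

{p}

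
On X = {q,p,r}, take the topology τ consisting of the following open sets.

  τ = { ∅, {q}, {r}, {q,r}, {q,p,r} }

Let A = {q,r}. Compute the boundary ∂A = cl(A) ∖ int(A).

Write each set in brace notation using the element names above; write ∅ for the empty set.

U open, U⊆A: ∅, {q}, {r}, {q,r}. int(A) = ⋃ = {q,r}
X∖A={p}, int(X∖A)=∅, hence cl(A)={q,p,r}
∂A: remove int from cl → {p}

{p}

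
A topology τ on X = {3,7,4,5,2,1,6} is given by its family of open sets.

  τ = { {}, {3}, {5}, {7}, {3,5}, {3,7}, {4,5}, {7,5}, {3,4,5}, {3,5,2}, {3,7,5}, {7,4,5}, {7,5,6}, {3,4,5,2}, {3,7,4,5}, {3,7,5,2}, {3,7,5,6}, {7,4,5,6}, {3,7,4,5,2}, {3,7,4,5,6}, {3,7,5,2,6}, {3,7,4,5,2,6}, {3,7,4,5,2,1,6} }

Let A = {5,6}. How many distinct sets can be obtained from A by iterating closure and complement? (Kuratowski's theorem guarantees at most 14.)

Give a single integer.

8

complement {3,7,4,2,1}; its interior {3,7}; cl(A) = X∖{3,7} = {4,5,2,1,6}
With k = closure, c = complement:
  1. A     = {5,6}
  2. kA    = {4,5,2,1,6}
  3. cA    = {3,7,4,2,1}
  4. ckA   = {3,7}
  5. kcA   = {3,7,4,2,1,6}
  6. kckA  = {3,7,2,1,6}
  7. ckcA  = {5}
  8. ckckA = {4,5}
k, c of each give nothing new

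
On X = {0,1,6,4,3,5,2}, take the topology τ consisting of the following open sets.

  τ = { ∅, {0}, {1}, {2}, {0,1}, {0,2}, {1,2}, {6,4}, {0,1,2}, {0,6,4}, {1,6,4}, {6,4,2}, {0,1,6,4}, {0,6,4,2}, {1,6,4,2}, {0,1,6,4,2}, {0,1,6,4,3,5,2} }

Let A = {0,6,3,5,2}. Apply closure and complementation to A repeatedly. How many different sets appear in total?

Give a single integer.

10

cl via duality: int({1,4}) = {1}, so X∖{1} = {0,6,4,3,5,2}
Write k for closure, c for complement:
  1. A     = {0,6,3,5,2}
  2. kA    = {0,6,4,3,5,2}
  3. cA    = {1,4}
  4. ckA   = {1}
  5. kcA   = {1,6,4,3,5}
  6. kckA  = {1,3,5}
  7. ckcA  = {0,2}
  8. ckckA = {0,6,4,2}
  9. kckcA = {0,3,5,2}
  10. ckckcA = {1,6,4}
applying k or c yields no new set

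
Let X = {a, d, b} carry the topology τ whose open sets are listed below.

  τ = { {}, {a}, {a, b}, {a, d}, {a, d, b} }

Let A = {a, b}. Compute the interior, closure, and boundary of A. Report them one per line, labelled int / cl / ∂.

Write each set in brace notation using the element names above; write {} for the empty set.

U open, U⊆A: {}, {a}, {a, b}. int(A) = ⋃ = {a, b}
X∖A={d}, int(X∖A)={}, hence cl(A)={a, d, b}
∂A: remove int from cl → {d}

int(A) = {a, b}
cl(A)  = {a, d, b}
∂A     = {d}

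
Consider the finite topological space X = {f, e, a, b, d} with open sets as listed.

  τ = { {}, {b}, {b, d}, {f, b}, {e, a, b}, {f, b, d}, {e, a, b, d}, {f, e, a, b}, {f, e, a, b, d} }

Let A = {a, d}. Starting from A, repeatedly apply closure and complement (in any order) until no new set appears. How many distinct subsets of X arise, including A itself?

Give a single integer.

6

closure: X∖int(X∖A) = X∖{f, b} = {e, a, d}
Let k=closure and c=complement:
  1. A     = {a, d}
  2. kA    = {e, a, d}
  3. cA    = {f, e, b}
  4. ckA   = {f, b}
  5. kcA   = {f, e, a, b, d}
  6. ckcA  = {}
— saturated at 6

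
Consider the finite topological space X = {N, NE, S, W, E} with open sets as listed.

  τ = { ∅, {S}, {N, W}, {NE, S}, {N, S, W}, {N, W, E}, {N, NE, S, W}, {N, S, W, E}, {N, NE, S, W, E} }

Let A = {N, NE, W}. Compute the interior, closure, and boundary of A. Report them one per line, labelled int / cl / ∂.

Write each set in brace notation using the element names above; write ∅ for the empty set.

int(A) = {N, W}
cl(A)  = {N, NE, W, E}
∂A     = {NE, E}

interior: largest open inside A is {N, W} (from ∅, {N, W})
cl via duality: int({S, E}) = {S}, so X∖{S} = {N, NE, W, E}
cl∖int = {NE, E}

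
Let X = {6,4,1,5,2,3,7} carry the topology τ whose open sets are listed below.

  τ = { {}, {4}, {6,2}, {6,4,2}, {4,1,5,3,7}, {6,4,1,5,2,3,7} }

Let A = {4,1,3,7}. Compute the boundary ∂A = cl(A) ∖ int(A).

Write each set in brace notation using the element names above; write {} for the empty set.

{1,5,3,7}

opens ⊆ A: {}, {4}; union → int = {4}
complement {6,5,2}; its interior {6,2}; cl(A) = X∖{6,2} = {4,1,5,3,7}
boundary = {4,1,5,3,7} ∖ {4} = {1,5,3,7}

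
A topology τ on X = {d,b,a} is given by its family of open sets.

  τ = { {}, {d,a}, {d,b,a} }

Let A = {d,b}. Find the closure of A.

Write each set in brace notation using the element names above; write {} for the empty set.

{d,b,a}

complement {a}; its interior {}; cl(A) = X∖{} = {d,b,a}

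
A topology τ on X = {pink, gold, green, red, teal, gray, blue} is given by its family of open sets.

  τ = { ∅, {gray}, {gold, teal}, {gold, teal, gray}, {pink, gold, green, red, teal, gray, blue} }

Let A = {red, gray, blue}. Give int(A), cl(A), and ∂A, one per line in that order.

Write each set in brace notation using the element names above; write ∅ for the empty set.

int(A) = {gray}
cl(A)  = {pink, green, red, gray, blue}
∂A     = {pink, green, red, blue}

open subsets of A: ∅, {gray}; so int(A) = {gray}
closure: X∖int(X∖A) = X∖{gold, teal} = {pink, green, red, gray, blue}
∂A = {pink, green, red, gray, blue} minus {gray} = {pink, green, red, blue}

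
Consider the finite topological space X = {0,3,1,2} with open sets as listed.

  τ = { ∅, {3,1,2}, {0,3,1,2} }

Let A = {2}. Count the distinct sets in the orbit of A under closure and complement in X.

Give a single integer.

4

complement {0,3,1}; its interior ∅; cl(A) = X∖∅ = {0,3,1,2}
With k = closure, c = complement:
  1. A     = {2}
  2. kA    = {0,3,1,2}
  3. cA    = {0,3,1}
  4. ckA   = ∅
k, c of each give nothing new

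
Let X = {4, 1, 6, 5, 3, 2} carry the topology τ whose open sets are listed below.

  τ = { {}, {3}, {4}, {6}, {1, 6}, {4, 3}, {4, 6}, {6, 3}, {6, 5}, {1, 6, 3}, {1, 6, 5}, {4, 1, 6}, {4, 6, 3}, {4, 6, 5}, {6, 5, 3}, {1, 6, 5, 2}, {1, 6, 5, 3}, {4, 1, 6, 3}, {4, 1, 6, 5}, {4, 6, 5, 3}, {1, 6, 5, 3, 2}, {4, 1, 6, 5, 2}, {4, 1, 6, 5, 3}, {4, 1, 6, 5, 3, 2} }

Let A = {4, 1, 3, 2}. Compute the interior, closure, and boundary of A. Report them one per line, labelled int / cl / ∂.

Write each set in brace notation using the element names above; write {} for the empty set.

open subsets of A: {}, {4}, {3}, {4, 3}; so int(A) = {4, 3}
closure: X∖int(X∖A) = X∖{6, 5} = {4, 1, 3, 2}
∂A = {4, 1, 3, 2} minus {4, 3} = {1, 2}

int(A) = {4, 3}
cl(A)  = {4, 1, 3, 2}
∂A     = {1, 2}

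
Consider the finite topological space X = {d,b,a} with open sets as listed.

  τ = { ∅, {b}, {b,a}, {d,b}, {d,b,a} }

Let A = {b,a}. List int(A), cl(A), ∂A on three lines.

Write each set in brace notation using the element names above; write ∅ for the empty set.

open subsets of A: ∅, {b}, {b,a}; so int(A) = {b,a}
closure: X∖int(X∖A) = X∖∅ = {d,b,a}
∂A = {d,b,a} minus {b,a} = {d}

int(A) = {b,a}
cl(A)  = {d,b,a}
∂A     = {d}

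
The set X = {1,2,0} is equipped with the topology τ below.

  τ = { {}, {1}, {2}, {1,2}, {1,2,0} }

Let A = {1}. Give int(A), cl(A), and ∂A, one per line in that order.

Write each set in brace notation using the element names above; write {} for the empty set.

interior: largest open inside A is {1} (from {}, {1})
cl via duality: int({2,0}) = {2}, so X∖{2} = {1,0}
cl∖int = {0}

int(A) = {1}
cl(A)  = {1,0}
∂A     = {0}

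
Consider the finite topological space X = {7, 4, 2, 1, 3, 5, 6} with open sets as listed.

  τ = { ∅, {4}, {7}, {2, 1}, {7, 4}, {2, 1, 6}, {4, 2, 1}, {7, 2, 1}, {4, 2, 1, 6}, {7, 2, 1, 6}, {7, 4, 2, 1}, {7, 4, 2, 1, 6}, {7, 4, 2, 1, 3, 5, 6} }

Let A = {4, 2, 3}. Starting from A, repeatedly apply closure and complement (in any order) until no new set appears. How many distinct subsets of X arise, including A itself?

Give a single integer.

cl via duality: int({7, 1, 5, 6}) = {7}, so X∖{7} = {4, 2, 1, 3, 5, 6}
Write k for closure, c for complement:
  1. A     = {4, 2, 3}
  2. kA    = {4, 2, 1, 3, 5, 6}
  3. cA    = {7, 1, 5, 6}
  4. ckA   = {7}
  5. kcA   = {7, 2, 1, 3, 5, 6}
  6. kckA  = {7, 3, 5}
  7. ckcA  = {4}
  8. ckckA = {4, 2, 1, 6}
  9. kckcA = {4, 3, 5}
  10. ckckcA = {7, 2, 1, 6}
applying k or c yields no new set

10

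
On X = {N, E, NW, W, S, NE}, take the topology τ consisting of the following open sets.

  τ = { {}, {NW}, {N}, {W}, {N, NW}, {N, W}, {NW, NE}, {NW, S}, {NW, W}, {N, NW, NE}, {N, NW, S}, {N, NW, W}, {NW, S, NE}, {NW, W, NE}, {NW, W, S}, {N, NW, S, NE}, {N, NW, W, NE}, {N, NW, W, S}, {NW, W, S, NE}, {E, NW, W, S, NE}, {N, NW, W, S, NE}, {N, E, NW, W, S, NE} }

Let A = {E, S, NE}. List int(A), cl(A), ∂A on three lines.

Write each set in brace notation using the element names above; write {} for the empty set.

opens ⊆ A: {}; union → int = {}
complement {N, NW, W}; its interior {N, NW, W}; cl(A) = X∖{N, NW, W} = {E, S, NE}
boundary = {E, S, NE} ∖ {} = {E, S, NE}

int(A) = {}
cl(A)  = {E, S, NE}
∂A     = {E, S, NE}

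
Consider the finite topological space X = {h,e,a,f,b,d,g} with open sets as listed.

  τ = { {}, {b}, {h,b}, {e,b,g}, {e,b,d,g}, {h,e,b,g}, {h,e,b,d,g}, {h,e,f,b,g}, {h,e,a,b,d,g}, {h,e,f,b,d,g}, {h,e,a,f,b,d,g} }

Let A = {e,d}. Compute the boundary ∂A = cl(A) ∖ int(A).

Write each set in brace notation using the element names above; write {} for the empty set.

open subsets of A: {}; so int(A) = {}
closure: X∖int(X∖A) = X∖{h,b} = {e,a,f,d,g}
∂A = {e,a,f,d,g} minus {} = {e,a,f,d,g}

{e,a,f,d,g}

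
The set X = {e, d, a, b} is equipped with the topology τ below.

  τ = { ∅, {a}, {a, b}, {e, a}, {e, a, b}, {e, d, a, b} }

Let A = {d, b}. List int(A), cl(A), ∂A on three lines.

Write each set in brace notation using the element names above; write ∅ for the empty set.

int(A) = ∅
cl(A)  = {d, b}
∂A     = {d, b}

U open, U⊆A: ∅. int(A) = ⋃ = ∅
X∖A={e, a}, int(X∖A)={e, a}, hence cl(A)={d, b}
∂A: remove int from cl → {d, b}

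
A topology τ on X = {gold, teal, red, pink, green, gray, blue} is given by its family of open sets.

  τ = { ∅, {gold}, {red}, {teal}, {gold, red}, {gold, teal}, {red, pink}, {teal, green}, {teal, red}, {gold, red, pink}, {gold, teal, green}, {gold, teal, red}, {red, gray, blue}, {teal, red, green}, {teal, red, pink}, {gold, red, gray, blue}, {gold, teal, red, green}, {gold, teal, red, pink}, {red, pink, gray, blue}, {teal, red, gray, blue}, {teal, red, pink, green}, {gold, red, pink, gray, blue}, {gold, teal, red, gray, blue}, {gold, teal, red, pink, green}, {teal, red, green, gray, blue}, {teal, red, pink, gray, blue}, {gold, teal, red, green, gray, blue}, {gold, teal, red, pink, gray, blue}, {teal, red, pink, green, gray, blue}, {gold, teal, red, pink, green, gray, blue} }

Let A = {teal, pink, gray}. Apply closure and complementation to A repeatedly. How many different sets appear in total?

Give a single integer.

X∖A={gold, red, green, blue}, int(X∖A)={gold, red}, hence cl(A)={teal, pink, green, gray, blue}
Orbit (k=closure, c=complement):
  1. A     = {teal, pink, gray}
  2. kA    = {teal, pink, green, gray, blue}
  3. cA    = {gold, red, green, blue}
  4. ckA   = {gold, red}
  5. kcA   = {gold, red, pink, green, gray, blue}
  6. kckA  = {gold, red, pink, gray, blue}
  7. ckcA  = {teal}
  8. ckckA = {teal, green}
(closed under both — stop)

8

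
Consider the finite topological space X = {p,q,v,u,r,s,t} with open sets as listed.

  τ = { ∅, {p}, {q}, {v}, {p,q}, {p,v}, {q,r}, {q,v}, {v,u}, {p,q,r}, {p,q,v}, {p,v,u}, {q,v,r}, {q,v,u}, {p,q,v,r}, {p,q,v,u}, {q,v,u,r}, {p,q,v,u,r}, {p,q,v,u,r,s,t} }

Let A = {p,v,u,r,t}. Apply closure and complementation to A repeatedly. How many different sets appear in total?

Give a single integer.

cl via duality: int({q,s}) = {q}, so X∖{q} = {p,v,u,r,s,t}
Write k for closure, c for complement:
  1. A     = {p,v,u,r,t}
  2. kA    = {p,v,u,r,s,t}
  3. cA    = {q,s}
  4. ckA   = {q}
  5. kcA   = {q,r,s,t}
  6. ckcA  = {p,v,u}
  7. kckcA = {p,v,u,s,t}
  8. ckckcA = {q,r}
applying k or c yields no new set

8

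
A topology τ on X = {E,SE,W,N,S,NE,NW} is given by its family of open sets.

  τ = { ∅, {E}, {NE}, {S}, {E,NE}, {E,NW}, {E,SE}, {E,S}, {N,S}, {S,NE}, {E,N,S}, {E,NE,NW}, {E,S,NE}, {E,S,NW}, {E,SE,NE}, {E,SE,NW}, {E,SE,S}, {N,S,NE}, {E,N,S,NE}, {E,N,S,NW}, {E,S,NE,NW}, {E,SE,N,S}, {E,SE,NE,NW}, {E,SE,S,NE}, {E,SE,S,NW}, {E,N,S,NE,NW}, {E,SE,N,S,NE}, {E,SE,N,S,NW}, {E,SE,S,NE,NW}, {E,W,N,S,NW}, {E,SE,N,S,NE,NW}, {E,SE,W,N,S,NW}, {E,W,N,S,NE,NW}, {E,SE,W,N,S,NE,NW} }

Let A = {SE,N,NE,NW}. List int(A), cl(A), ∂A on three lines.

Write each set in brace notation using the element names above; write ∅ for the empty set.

opens ⊆ A: ∅, {NE}; union → int = {NE}
complement {E,W,S}; its interior {E,S}; cl(A) = X∖{E,S} = {SE,W,N,NE,NW}
boundary = {SE,W,N,NE,NW} ∖ {NE} = {SE,W,N,NW}

int(A) = {NE}
cl(A)  = {SE,W,N,NE,NW}
∂A     = {SE,W,N,NW}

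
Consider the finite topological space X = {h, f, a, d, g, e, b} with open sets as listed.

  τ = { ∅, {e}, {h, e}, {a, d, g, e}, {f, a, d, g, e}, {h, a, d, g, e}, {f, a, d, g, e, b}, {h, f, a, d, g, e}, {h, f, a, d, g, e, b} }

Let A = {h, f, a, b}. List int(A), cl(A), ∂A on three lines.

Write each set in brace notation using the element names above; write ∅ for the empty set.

int(A) = ∅
cl(A)  = {h, f, a, d, g, b}
∂A     = {h, f, a, d, g, b}

U open, U⊆A: ∅. int(A) = ⋃ = ∅
X∖A={d, g, e}, int(X∖A)={e}, hence cl(A)={h, f, a, d, g, b}
∂A: remove int from cl → {h, f, a, d, g, b}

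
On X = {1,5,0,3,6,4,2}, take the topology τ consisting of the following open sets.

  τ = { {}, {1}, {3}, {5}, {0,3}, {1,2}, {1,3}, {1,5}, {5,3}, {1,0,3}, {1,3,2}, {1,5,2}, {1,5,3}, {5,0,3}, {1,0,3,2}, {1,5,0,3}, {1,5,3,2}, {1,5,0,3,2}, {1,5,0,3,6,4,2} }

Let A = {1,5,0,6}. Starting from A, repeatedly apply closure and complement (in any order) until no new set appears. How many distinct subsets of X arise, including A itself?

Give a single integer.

complement {3,4,2}; its interior {3}; cl(A) = X∖{3} = {1,5,0,6,4,2}
With k = closure, c = complement:
  1. A     = {1,5,0,6}
  2. kA    = {1,5,0,6,4,2}
  3. cA    = {3,4,2}
  4. ckA   = {3}
  5. kcA   = {0,3,6,4,2}
  6. kckA  = {0,3,6,4}
  7. ckcA  = {1,5}
  8. ckckA = {1,5,2}
  9. kckcA = {1,5,6,4,2}
  10. ckckcA = {0,3}
k, c of each give nothing new

10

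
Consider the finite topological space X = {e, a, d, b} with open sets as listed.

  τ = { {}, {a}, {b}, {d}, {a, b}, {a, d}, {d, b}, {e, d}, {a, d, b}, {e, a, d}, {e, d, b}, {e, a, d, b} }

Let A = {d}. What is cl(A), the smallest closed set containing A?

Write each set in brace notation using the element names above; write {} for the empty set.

cl via duality: int({e, a, b}) = {a, b}, so X∖{a, b} = {e, d}

{e, d}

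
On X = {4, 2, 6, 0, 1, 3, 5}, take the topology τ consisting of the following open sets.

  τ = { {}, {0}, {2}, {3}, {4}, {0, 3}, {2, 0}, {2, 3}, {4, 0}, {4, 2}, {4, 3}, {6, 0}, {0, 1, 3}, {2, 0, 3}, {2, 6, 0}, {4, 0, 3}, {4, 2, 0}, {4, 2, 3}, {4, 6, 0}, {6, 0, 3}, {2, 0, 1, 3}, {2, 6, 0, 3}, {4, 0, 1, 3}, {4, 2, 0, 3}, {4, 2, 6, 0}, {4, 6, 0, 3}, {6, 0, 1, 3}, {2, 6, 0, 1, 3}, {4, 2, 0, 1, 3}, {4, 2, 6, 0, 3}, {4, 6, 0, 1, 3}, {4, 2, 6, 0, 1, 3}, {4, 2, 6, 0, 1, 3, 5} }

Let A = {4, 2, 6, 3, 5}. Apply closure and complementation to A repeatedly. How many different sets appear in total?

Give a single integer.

closure: X∖int(X∖A) = X∖{0} = {4, 2, 6, 1, 3, 5}
Let k=closure and c=complement:
  1. A     = {4, 2, 6, 3, 5}
  2. kA    = {4, 2, 6, 1, 3, 5}
  3. cA    = {0, 1}
  4. ckA   = {0}
  5. kcA   = {6, 0, 1, 5}
  6. ckcA  = {4, 2, 3}
  7. kckcA = {4, 2, 1, 3, 5}
  8. ckckcA = {6, 0}
— saturated at 8

8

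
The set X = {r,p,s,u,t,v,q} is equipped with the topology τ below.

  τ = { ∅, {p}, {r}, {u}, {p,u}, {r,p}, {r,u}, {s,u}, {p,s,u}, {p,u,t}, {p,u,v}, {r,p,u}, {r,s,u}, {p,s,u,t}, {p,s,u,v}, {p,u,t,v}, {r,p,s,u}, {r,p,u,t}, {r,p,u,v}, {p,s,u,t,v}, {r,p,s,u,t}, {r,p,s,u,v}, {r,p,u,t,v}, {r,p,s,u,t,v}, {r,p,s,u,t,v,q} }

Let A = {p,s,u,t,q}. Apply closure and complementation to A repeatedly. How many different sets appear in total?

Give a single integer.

8

complement {r,v}; its interior {r}; cl(A) = X∖{r} = {p,s,u,t,v,q}
With k = closure, c = complement:
  1. A     = {p,s,u,t,q}
  2. kA    = {p,s,u,t,v,q}
  3. cA    = {r,v}
  4. ckA   = {r}
  5. kcA   = {r,v,q}
  6. kckA  = {r,q}
  7. ckcA  = {p,s,u,t}
  8. ckckA = {p,s,u,t,v}
k, c of each give nothing new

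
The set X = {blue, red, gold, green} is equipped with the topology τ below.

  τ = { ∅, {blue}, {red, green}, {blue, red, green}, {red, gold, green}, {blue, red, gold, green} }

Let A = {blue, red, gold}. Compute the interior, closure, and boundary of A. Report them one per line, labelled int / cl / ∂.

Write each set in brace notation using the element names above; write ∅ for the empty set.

int(A) = {blue}
cl(A)  = {blue, red, gold, green}
∂A     = {red, gold, green}

open subsets of A: ∅, {blue}; so int(A) = {blue}
closure: X∖int(X∖A) = X∖∅ = {blue, red, gold, green}
∂A = {blue, red, gold, green} minus {blue} = {red, gold, green}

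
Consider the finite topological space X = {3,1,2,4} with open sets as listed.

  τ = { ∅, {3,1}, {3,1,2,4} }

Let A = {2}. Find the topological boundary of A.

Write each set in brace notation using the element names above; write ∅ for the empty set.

interior: largest open inside A is ∅ (from ∅)
cl via duality: int({3,1,4}) = {3,1}, so X∖{3,1} = {2,4}
cl∖int = {2,4}

{2,4}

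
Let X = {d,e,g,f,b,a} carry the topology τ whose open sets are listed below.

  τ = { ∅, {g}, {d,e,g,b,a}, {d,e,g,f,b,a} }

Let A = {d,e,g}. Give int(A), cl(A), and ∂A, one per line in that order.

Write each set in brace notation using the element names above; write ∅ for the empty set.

int(A) = {g}
cl(A)  = {d,e,g,f,b,a}
∂A     = {d,e,f,b,a}

open subsets of A: ∅, {g}; so int(A) = {g}
closure: X∖int(X∖A) = X∖∅ = {d,e,g,f,b,a}
∂A = {d,e,g,f,b,a} minus {g} = {d,e,f,b,a}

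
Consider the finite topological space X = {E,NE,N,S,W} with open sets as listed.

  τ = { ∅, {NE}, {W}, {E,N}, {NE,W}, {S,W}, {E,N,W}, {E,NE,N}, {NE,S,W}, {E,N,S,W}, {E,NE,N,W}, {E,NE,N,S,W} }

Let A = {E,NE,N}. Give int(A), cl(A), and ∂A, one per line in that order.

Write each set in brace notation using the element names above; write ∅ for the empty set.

int(A) = {E,NE,N}
cl(A)  = {E,NE,N}
∂A     = ∅

open subsets of A: ∅, {NE}, {E,N}, {E,NE,N}; so int(A) = {E,NE,N}
closure: X∖int(X∖A) = X∖{S,W} = {E,NE,N}
∂A = {E,NE,N} minus {E,NE,N} = ∅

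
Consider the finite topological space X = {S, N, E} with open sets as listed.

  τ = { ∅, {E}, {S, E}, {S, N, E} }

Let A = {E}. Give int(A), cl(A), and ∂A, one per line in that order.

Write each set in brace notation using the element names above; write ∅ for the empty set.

open subsets of A: ∅, {E}; so int(A) = {E}
closure: X∖int(X∖A) = X∖∅ = {S, N, E}
∂A = {S, N, E} minus {E} = {S, N}

int(A) = {E}
cl(A)  = {S, N, E}
∂A     = {S, N}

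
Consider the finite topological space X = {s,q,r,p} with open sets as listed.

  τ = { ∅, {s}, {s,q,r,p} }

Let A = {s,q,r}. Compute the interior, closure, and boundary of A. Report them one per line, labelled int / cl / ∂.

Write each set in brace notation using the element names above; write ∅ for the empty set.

open subsets of A: ∅, {s}; so int(A) = {s}
closure: X∖int(X∖A) = X∖∅ = {s,q,r,p}
∂A = {s,q,r,p} minus {s} = {q,r,p}

int(A) = {s}
cl(A)  = {s,q,r,p}
∂A     = {q,r,p}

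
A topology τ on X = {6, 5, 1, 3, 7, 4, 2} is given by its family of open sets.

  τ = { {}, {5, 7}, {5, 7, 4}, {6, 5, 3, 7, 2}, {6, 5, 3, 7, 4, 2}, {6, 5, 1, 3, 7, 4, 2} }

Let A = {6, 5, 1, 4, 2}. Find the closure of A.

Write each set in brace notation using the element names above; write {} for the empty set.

{6, 5, 1, 3, 7, 4, 2}

closure: X∖int(X∖A) = X∖{} = {6, 5, 1, 3, 7, 4, 2}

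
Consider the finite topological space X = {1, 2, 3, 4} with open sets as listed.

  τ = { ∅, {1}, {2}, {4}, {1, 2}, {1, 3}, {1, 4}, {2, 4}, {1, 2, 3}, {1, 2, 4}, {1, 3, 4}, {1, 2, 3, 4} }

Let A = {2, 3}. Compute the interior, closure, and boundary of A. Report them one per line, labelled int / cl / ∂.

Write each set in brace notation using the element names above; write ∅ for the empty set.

opens ⊆ A: ∅, {2}; union → int = {2}
complement {1, 4}; its interior {1, 4}; cl(A) = X∖{1, 4} = {2, 3}
boundary = {2, 3} ∖ {2} = {3}

int(A) = {2}
cl(A)  = {2, 3}
∂A     = {3}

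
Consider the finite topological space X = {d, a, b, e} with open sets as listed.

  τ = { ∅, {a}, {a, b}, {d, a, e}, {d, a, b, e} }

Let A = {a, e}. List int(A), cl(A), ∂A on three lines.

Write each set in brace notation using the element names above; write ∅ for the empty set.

U open, U⊆A: ∅, {a}. int(A) = ⋃ = {a}
X∖A={d, b}, int(X∖A)=∅, hence cl(A)={d, a, b, e}
∂A: remove int from cl → {d, b, e}

int(A) = {a}
cl(A)  = {d, a, b, e}
∂A     = {d, b, e}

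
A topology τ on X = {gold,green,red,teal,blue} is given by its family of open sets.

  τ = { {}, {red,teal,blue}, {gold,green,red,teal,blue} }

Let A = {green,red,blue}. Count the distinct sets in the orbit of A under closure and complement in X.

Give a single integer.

4

cl via duality: int({gold,teal}) = {}, so X∖{} = {gold,green,red,teal,blue}
Write k for closure, c for complement:
  1. A     = {green,red,blue}
  2. kA    = {gold,green,red,teal,blue}
  3. cA    = {gold,teal}
  4. ckA   = {}
applying k or c yields no new set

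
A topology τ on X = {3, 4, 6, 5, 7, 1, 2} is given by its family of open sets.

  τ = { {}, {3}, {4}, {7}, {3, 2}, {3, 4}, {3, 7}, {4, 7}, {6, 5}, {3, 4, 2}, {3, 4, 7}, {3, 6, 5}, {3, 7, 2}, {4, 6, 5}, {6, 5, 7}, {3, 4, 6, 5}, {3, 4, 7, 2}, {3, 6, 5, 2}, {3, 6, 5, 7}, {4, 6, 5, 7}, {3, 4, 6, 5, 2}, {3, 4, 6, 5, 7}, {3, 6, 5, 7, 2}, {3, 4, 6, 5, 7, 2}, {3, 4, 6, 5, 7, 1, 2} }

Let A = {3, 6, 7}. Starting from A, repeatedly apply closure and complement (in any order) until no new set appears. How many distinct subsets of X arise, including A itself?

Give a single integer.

X∖A={4, 5, 1, 2}, int(X∖A)={4}, hence cl(A)={3, 6, 5, 7, 1, 2}
Orbit (k=closure, c=complement):
  1. A     = {3, 6, 7}
  2. kA    = {3, 6, 5, 7, 1, 2}
  3. cA    = {4, 5, 1, 2}
  4. ckA   = {4}
  5. kcA   = {4, 6, 5, 1, 2}
  6. kckA  = {4, 1}
  7. ckcA  = {3, 7}
  8. ckckA = {3, 6, 5, 7, 2}
  9. kckcA = {3, 7, 1, 2}
  10. ckckcA = {4, 6, 5}
  11. kckckcA = {4, 6, 5, 1}
  12. ckckckcA = {3, 7, 2}
(closed under both — stop)

12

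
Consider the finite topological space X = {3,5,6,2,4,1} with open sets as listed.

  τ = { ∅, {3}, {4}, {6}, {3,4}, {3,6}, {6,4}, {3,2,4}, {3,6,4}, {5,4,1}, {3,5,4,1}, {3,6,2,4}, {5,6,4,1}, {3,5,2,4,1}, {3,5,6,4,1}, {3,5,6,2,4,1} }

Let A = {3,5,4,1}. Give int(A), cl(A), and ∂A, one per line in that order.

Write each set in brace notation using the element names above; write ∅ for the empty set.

int(A) = {3,5,4,1}
cl(A)  = {3,5,2,4,1}
∂A     = {2}

interior: largest open inside A is {3,5,4,1} (from ∅, {4}, {3}, {3,4}, {5,4,1}, {3,5,4,1})
cl via duality: int({6,2}) = {6}, so X∖{6} = {3,5,2,4,1}
cl∖int = {2}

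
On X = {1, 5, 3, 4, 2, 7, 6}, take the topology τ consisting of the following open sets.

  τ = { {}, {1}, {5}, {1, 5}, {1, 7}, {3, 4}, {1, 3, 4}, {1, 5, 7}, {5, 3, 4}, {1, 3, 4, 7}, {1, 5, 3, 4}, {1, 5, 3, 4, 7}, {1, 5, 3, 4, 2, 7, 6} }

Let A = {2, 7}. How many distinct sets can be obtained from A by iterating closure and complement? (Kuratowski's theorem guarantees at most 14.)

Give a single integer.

cl via duality: int({1, 5, 3, 4, 6}) = {1, 5, 3, 4}, so X∖{1, 5, 3, 4} = {2, 7, 6}
Write k for closure, c for complement:
  1. A     = {2, 7}
  2. kA    = {2, 7, 6}
  3. cA    = {1, 5, 3, 4, 6}
  4. ckA   = {1, 5, 3, 4}
  5. kcA   = {1, 5, 3, 4, 2, 7, 6}
  6. ckcA  = {}
applying k or c yields no new set

6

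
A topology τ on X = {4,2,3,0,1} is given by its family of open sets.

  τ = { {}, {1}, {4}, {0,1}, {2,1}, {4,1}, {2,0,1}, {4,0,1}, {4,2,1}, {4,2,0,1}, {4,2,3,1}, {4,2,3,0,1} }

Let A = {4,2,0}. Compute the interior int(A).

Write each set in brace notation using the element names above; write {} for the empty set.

{4}

open subsets of A: {}, {4}; so int(A) = {4}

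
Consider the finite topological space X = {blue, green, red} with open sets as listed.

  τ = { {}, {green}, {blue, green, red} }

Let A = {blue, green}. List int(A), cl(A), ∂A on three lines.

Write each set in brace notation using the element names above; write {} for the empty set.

open subsets of A: {}, {green}; so int(A) = {green}
closure: X∖int(X∖A) = X∖{} = {blue, green, red}
∂A = {blue, green, red} minus {green} = {blue, red}

int(A) = {green}
cl(A)  = {blue, green, red}
∂A     = {blue, red}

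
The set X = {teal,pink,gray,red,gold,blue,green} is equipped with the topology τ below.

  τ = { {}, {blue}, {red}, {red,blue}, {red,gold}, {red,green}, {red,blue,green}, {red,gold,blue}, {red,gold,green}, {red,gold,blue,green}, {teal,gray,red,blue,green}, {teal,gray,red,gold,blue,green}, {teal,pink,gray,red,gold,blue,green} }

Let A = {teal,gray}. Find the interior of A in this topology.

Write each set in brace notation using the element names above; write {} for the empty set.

{}

opens ⊆ A: {}; union → int = {}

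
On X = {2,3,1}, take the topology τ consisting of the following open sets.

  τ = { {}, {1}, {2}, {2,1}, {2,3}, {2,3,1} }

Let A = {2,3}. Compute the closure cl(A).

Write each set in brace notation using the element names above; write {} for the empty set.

{2,3}

complement {1}; its interior {1}; cl(A) = X∖{1} = {2,3}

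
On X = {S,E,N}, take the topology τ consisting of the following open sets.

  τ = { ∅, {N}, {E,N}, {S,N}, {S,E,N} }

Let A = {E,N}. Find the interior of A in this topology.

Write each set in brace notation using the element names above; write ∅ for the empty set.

U open, U⊆A: ∅, {N}, {E,N}. int(A) = ⋃ = {E,N}

{E,N}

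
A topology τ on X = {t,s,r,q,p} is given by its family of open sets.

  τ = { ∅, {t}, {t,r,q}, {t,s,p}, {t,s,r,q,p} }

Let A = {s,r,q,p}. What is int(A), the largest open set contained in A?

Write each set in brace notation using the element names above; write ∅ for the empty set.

open subsets of A: ∅; so int(A) = ∅

∅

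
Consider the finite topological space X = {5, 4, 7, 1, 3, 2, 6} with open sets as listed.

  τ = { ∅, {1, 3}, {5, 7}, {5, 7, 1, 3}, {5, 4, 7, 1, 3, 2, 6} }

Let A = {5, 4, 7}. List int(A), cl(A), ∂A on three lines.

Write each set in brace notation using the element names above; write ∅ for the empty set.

int(A) = {5, 7}
cl(A)  = {5, 4, 7, 2, 6}
∂A     = {4, 2, 6}

interior: largest open inside A is {5, 7} (from ∅, {5, 7})
cl via duality: int({1, 3, 2, 6}) = {1, 3}, so X∖{1, 3} = {5, 4, 7, 2, 6}
cl∖int = {4, 2, 6}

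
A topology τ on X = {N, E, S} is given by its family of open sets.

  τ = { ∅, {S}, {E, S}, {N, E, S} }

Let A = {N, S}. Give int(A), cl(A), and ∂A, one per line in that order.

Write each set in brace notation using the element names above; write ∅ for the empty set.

int(A) = {S}
cl(A)  = {N, E, S}
∂A     = {N, E}

opens ⊆ A: ∅, {S}; union → int = {S}
complement {E}; its interior ∅; cl(A) = X∖∅ = {N, E, S}
boundary = {N, E, S} ∖ {S} = {N, E}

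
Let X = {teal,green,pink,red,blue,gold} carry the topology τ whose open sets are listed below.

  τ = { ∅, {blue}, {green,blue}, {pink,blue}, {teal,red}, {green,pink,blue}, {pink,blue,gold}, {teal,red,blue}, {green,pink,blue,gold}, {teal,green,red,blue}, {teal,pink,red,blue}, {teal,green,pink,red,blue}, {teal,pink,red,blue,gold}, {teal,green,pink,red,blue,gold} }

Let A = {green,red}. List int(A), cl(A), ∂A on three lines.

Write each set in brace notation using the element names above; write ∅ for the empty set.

interior: largest open inside A is ∅ (from ∅)
cl via duality: int({teal,pink,blue,gold}) = {pink,blue,gold}, so X∖{pink,blue,gold} = {teal,green,red}
cl∖int = {teal,green,red}

int(A) = ∅
cl(A)  = {teal,green,red}
∂A     = {teal,green,red}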